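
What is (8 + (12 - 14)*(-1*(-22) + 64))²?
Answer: 26896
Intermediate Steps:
(8 + (12 - 14)*(-1*(-22) + 64))² = (8 - 2*(22 + 64))² = (8 - 2*86)² = (8 - 172)² = (-164)² = 26896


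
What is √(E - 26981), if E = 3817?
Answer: 2*I*√5791 ≈ 152.2*I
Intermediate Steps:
√(E - 26981) = √(3817 - 26981) = √(-23164) = 2*I*√5791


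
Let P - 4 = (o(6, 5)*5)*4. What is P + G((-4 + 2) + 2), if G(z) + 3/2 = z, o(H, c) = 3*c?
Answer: 605/2 ≈ 302.50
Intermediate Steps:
G(z) = -3/2 + z
P = 304 (P = 4 + ((3*5)*5)*4 = 4 + (15*5)*4 = 4 + 75*4 = 4 + 300 = 304)
P + G((-4 + 2) + 2) = 304 + (-3/2 + ((-4 + 2) + 2)) = 304 + (-3/2 + (-2 + 2)) = 304 + (-3/2 + 0) = 304 - 3/2 = 605/2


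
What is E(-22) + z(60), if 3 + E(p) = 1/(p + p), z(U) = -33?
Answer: -1585/44 ≈ -36.023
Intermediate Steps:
E(p) = -3 + 1/(2*p) (E(p) = -3 + 1/(p + p) = -3 + 1/(2*p))
E(-22) + z(60) = (-3 + (1/2)/(-22)) - 33 = (-3 + (1/2)*(-1/22)) - 33 = (-3 - 1/44) - 33 = -133/44 - 33 = -1585/44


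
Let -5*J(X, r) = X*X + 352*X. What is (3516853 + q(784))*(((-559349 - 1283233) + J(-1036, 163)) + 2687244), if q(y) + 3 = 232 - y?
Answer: 12358683352428/5 ≈ 2.4717e+12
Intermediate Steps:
q(y) = 229 - y (q(y) = -3 + (232 - y) = 229 - y)
J(X, r) = -352*X/5 - X²/5 (J(X, r) = -(X*X + 352*X)/5 = -(X² + 352*X)/5 = -352*X/5 - X²/5)
(3516853 + q(784))*(((-559349 - 1283233) + J(-1036, 163)) + 2687244) = (3516853 + (229 - 1*784))*(((-559349 - 1283233) - ⅕*(-1036)*(352 - 1036)) + 2687244) = (3516853 + (229 - 784))*((-1842582 - ⅕*(-1036)*(-684)) + 2687244) = (3516853 - 555)*((-1842582 - 708624/5) + 2687244) = 3516298*(-9921534/5 + 2687244) = 3516298*(3514686/5) = 12358683352428/5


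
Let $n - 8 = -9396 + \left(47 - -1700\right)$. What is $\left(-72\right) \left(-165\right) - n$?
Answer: $19521$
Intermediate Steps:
$n = -7641$ ($n = 8 + \left(-9396 + \left(47 - -1700\right)\right) = 8 + \left(-9396 + \left(47 + 1700\right)\right) = 8 + \left(-9396 + 1747\right) = 8 - 7649 = -7641$)
$\left(-72\right) \left(-165\right) - n = \left(-72\right) \left(-165\right) - -7641 = 11880 + 7641 = 19521$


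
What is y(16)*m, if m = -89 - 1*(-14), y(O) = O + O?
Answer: -2400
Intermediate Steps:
y(O) = 2*O
m = -75 (m = -89 + 14 = -75)
y(16)*m = (2*16)*(-75) = 32*(-75) = -2400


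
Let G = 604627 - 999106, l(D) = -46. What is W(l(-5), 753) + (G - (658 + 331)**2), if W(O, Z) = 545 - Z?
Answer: -1372808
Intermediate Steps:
G = -394479
W(l(-5), 753) + (G - (658 + 331)**2) = (545 - 1*753) + (-394479 - (658 + 331)**2) = (545 - 753) + (-394479 - 1*989**2) = -208 + (-394479 - 1*978121) = -208 + (-394479 - 978121) = -208 - 1372600 = -1372808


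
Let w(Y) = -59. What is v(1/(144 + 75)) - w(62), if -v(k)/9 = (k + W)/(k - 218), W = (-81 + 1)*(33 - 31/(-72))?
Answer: -2454602/47741 ≈ -51.415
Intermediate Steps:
W = -24070/9 (W = -80*(33 - 31*(-1/72)) = -80*(33 + 31/72) = -80*2407/72 = -24070/9 ≈ -2674.4)
v(k) = -9*(-24070/9 + k)/(-218 + k) (v(k) = -9*(k - 24070/9)/(k - 218) = -9*(-24070/9 + k)/(-218 + k))
v(1/(144 + 75)) - w(62) = (24070 - 9/(144 + 75))/(-218 + 1/(144 + 75)) - 1*(-59) = (24070 - 9/219)/(-218 + 1/219) + 59 = (24070 - 9*1/219)/(-218 + 1/219) + 59 = (24070 - 3/73)/(-47741/219) + 59 = -219/47741*1757107/73 + 59 = -5271321/47741 + 59 = -2454602/47741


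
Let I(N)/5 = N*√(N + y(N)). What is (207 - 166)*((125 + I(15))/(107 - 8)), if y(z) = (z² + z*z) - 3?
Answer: 5125/99 + 1025*√462/33 ≈ 719.39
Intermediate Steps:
y(z) = -3 + 2*z² (y(z) = (z² + z²) - 3 = 2*z² - 3 = -3 + 2*z²)
I(N) = 5*N*√(-3 + N + 2*N²) (I(N) = 5*(N*√(N + (-3 + 2*N²))) = 5*(N*√(-3 + N + 2*N²)) = 5*N*√(-3 + N + 2*N²))
(207 - 166)*((125 + I(15))/(107 - 8)) = (207 - 166)*((125 + 5*15*√(-3 + 15 + 2*15²))/(107 - 8)) = 41*((125 + 5*15*√(-3 + 15 + 2*225))/99) = 41*((125 + 5*15*√(-3 + 15 + 450))*(1/99)) = 41*((125 + 5*15*√462)*(1/99)) = 41*((125 + 75*√462)*(1/99)) = 41*(125/99 + 25*√462/33) = 5125/99 + 1025*√462/33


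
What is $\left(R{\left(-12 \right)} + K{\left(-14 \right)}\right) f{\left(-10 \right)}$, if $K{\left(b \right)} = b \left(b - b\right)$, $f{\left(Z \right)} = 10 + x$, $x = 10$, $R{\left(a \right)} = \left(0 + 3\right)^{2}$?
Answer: $180$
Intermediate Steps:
$R{\left(a \right)} = 9$ ($R{\left(a \right)} = 3^{2} = 9$)
$f{\left(Z \right)} = 20$ ($f{\left(Z \right)} = 10 + 10 = 20$)
$K{\left(b \right)} = 0$ ($K{\left(b \right)} = b 0 = 0$)
$\left(R{\left(-12 \right)} + K{\left(-14 \right)}\right) f{\left(-10 \right)} = \left(9 + 0\right) 20 = 9 \cdot 20 = 180$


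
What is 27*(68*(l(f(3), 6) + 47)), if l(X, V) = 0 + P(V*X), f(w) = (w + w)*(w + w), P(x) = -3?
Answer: 80784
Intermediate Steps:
f(w) = 4*w² (f(w) = (2*w)*(2*w) = 4*w²)
l(X, V) = -3 (l(X, V) = 0 - 3 = -3)
27*(68*(l(f(3), 6) + 47)) = 27*(68*(-3 + 47)) = 27*(68*44) = 27*2992 = 80784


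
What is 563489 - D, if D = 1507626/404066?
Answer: 113842619324/202033 ≈ 5.6349e+5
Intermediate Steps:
D = 753813/202033 (D = 1507626*(1/404066) = 753813/202033 ≈ 3.7311)
563489 - D = 563489 - 1*753813/202033 = 563489 - 753813/202033 = 113842619324/202033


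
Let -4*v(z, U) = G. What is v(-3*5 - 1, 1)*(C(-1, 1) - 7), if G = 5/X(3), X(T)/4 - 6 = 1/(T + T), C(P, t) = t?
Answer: 45/148 ≈ 0.30405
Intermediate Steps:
X(T) = 24 + 2/T (X(T) = 24 + 4/(T + T) = 24 + 4/((2*T)) = 24 + 4*(1/(2*T)) = 24 + 2/T)
G = 15/74 (G = 5/(24 + 2/3) = 5/(24 + 2*(⅓)) = 5/(24 + ⅔) = 5/(74/3) = 5*(3/74) = 15/74 ≈ 0.20270)
v(z, U) = -15/296 (v(z, U) = -¼*15/74 = -15/296)
v(-3*5 - 1, 1)*(C(-1, 1) - 7) = -15*(1 - 7)/296 = -15/296*(-6) = 45/148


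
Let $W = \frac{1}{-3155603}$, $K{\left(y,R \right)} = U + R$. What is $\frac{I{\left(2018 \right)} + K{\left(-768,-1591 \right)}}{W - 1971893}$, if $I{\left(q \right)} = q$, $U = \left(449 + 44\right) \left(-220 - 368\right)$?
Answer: $\frac{913411377571}{6222511466480} \approx 0.14679$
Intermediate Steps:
$U = -289884$ ($U = 493 \left(-588\right) = -289884$)
$K{\left(y,R \right)} = -289884 + R$
$W = - \frac{1}{3155603} \approx -3.169 \cdot 10^{-7}$
$\frac{I{\left(2018 \right)} + K{\left(-768,-1591 \right)}}{W - 1971893} = \frac{2018 - 291475}{- \frac{1}{3155603} - 1971893} = \frac{2018 - 291475}{- \frac{6222511466480}{3155603}} = \left(-289457\right) \left(- \frac{3155603}{6222511466480}\right) = \frac{913411377571}{6222511466480}$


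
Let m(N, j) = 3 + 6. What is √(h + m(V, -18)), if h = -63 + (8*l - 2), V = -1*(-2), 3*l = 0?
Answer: 2*I*√14 ≈ 7.4833*I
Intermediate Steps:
l = 0 (l = (⅓)*0 = 0)
V = 2
m(N, j) = 9
h = -65 (h = -63 + (8*0 - 2) = -63 + (0 - 2) = -63 - 2 = -65)
√(h + m(V, -18)) = √(-65 + 9) = √(-56) = 2*I*√14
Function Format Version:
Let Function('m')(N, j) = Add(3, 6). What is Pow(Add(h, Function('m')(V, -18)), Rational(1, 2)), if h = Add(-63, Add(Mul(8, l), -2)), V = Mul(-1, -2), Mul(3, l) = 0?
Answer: Mul(2, I, Pow(14, Rational(1, 2))) ≈ Mul(7.4833, I)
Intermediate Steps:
l = 0 (l = Mul(Rational(1, 3), 0) = 0)
V = 2
Function('m')(N, j) = 9
h = -65 (h = Add(-63, Add(Mul(8, 0), -2)) = Add(-63, Add(0, -2)) = Add(-63, -2) = -65)
Pow(Add(h, Function('m')(V, -18)), Rational(1, 2)) = Pow(Add(-65, 9), Rational(1, 2)) = Pow(-56, Rational(1, 2)) = Mul(2, I, Pow(14, Rational(1, 2)))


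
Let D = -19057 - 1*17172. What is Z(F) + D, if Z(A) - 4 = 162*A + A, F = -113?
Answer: -54644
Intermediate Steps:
Z(A) = 4 + 163*A (Z(A) = 4 + (162*A + A) = 4 + 163*A)
D = -36229 (D = -19057 - 17172 = -36229)
Z(F) + D = (4 + 163*(-113)) - 36229 = (4 - 18419) - 36229 = -18415 - 36229 = -54644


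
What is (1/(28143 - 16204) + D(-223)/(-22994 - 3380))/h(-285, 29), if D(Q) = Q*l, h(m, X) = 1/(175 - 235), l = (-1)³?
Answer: 79080690/157439593 ≈ 0.50229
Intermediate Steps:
l = -1
h(m, X) = -1/60 (h(m, X) = 1/(-60) = -1/60)
D(Q) = -Q (D(Q) = Q*(-1) = -Q)
(1/(28143 - 16204) + D(-223)/(-22994 - 3380))/h(-285, 29) = (1/(28143 - 16204) + (-1*(-223))/(-22994 - 3380))/(-1/60) = (1/11939 + 223/(-26374))*(-60) = (1/11939 + 223*(-1/26374))*(-60) = (1/11939 - 223/26374)*(-60) = -2636023/314879186*(-60) = 79080690/157439593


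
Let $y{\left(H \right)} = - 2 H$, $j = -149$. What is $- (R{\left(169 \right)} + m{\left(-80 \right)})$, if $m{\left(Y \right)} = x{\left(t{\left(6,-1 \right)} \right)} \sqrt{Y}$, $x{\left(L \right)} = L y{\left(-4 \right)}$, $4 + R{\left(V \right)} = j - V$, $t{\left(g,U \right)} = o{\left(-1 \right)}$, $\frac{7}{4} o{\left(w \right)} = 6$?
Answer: $322 - \frac{768 i \sqrt{5}}{7} \approx 322.0 - 245.33 i$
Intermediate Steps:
$o{\left(w \right)} = \frac{24}{7}$ ($o{\left(w \right)} = \frac{4}{7} \cdot 6 = \frac{24}{7}$)
$t{\left(g,U \right)} = \frac{24}{7}$
$R{\left(V \right)} = -153 - V$ ($R{\left(V \right)} = -4 - \left(149 + V\right) = -153 - V$)
$x{\left(L \right)} = 8 L$ ($x{\left(L \right)} = L \left(\left(-2\right) \left(-4\right)\right) = L 8 = 8 L$)
$m{\left(Y \right)} = \frac{192 \sqrt{Y}}{7}$ ($m{\left(Y \right)} = 8 \cdot \frac{24}{7} \sqrt{Y} = \frac{192 \sqrt{Y}}{7}$)
$- (R{\left(169 \right)} + m{\left(-80 \right)}) = - (\left(-153 - 169\right) + \frac{192 \sqrt{-80}}{7}) = - (\left(-153 - 169\right) + \frac{192 \cdot 4 i \sqrt{5}}{7}) = - (-322 + \frac{768 i \sqrt{5}}{7}) = 322 - \frac{768 i \sqrt{5}}{7}$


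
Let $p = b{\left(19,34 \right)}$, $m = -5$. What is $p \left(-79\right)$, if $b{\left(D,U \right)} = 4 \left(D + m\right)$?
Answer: $-4424$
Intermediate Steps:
$b{\left(D,U \right)} = -20 + 4 D$ ($b{\left(D,U \right)} = 4 \left(D - 5\right) = 4 \left(-5 + D\right) = -20 + 4 D$)
$p = 56$ ($p = -20 + 4 \cdot 19 = -20 + 76 = 56$)
$p \left(-79\right) = 56 \left(-79\right) = -4424$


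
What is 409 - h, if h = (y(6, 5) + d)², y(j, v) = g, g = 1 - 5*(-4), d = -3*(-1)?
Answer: -167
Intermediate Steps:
d = 3
g = 21 (g = 1 + 20 = 21)
y(j, v) = 21
h = 576 (h = (21 + 3)² = 24² = 576)
409 - h = 409 - 1*576 = 409 - 576 = -167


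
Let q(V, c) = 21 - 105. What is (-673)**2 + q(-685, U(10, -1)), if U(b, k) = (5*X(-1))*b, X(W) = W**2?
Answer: 452845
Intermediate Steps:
U(b, k) = 5*b (U(b, k) = (5*(-1)**2)*b = (5*1)*b = 5*b)
q(V, c) = -84
(-673)**2 + q(-685, U(10, -1)) = (-673)**2 - 84 = 452929 - 84 = 452845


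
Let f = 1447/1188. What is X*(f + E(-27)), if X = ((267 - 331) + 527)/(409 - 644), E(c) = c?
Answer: 14181227/279180 ≈ 50.796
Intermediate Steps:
X = -463/235 (X = (-64 + 527)/(-235) = 463*(-1/235) = -463/235 ≈ -1.9702)
f = 1447/1188 (f = 1447*(1/1188) = 1447/1188 ≈ 1.2180)
X*(f + E(-27)) = -463*(1447/1188 - 27)/235 = -463/235*(-30629/1188) = 14181227/279180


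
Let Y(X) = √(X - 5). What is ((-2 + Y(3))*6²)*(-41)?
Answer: 2952 - 1476*I*√2 ≈ 2952.0 - 2087.4*I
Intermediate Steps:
Y(X) = √(-5 + X)
((-2 + Y(3))*6²)*(-41) = ((-2 + √(-5 + 3))*6²)*(-41) = ((-2 + √(-2))*36)*(-41) = ((-2 + I*√2)*36)*(-41) = (-72 + 36*I*√2)*(-41) = 2952 - 1476*I*√2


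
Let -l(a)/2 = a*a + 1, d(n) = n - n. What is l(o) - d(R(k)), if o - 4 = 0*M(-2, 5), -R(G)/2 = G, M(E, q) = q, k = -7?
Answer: -34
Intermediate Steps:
R(G) = -2*G
o = 4 (o = 4 + 0*5 = 4 + 0 = 4)
d(n) = 0
l(a) = -2 - 2*a² (l(a) = -2*(a*a + 1) = -2*(a² + 1) = -2*(1 + a²) = -2 - 2*a²)
l(o) - d(R(k)) = (-2 - 2*4²) - 1*0 = (-2 - 2*16) + 0 = (-2 - 32) + 0 = -34 + 0 = -34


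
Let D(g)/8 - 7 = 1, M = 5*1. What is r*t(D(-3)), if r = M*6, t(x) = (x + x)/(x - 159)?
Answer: -768/19 ≈ -40.421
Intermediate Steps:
M = 5
D(g) = 64 (D(g) = 56 + 8*1 = 56 + 8 = 64)
t(x) = 2*x/(-159 + x) (t(x) = (2*x)/(-159 + x) = 2*x/(-159 + x))
r = 30 (r = 5*6 = 30)
r*t(D(-3)) = 30*(2*64/(-159 + 64)) = 30*(2*64/(-95)) = 30*(2*64*(-1/95)) = 30*(-128/95) = -768/19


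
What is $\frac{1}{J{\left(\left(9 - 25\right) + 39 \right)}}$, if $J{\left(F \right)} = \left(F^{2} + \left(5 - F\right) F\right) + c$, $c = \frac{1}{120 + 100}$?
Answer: $\frac{220}{25301} \approx 0.0086953$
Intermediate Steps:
$c = \frac{1}{220} \approx 0.0045455$
$J{\left(F \right)} = \frac{1}{220} + F^{2} + F \left(5 - F\right)$ ($J{\left(F \right)} = \left(F^{2} + \left(5 - F\right) F\right) + \frac{1}{220} = \left(F^{2} + F \left(5 - F\right)\right) + \frac{1}{220} = \frac{1}{220} + F^{2} + F \left(5 - F\right)$)
$\frac{1}{J{\left(\left(9 - 25\right) + 39 \right)}} = \frac{1}{\frac{1}{220} + 5 \left(\left(9 - 25\right) + 39\right)} = \frac{1}{\frac{1}{220} + 5 \left(-16 + 39\right)} = \frac{1}{\frac{1}{220} + 5 \cdot 23} = \frac{1}{\frac{1}{220} + 115} = \frac{1}{\frac{25301}{220}} = \frac{220}{25301}$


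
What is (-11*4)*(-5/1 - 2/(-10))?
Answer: 1056/5 ≈ 211.20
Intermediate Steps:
(-11*4)*(-5/1 - 2/(-10)) = -44*(-5*1 - 2*(-1/10)) = -44*(-5 + 1/5) = -44*(-24/5) = 1056/5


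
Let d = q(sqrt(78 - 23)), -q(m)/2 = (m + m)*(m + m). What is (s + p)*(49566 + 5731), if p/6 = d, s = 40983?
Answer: 2120252871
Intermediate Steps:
q(m) = -8*m**2 (q(m) = -2*(m + m)*(m + m) = -2*2*m*2*m = -8*m**2)
d = -440 (d = -8*(sqrt(78 - 23))**2 = -8*(sqrt(55))**2 = -8*55 = -440)
p = -2640 (p = 6*(-440) = -2640)
(s + p)*(49566 + 5731) = (40983 - 2640)*(49566 + 5731) = 38343*55297 = 2120252871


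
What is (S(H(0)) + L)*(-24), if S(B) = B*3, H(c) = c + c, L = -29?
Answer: 696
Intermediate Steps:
H(c) = 2*c
S(B) = 3*B
(S(H(0)) + L)*(-24) = (3*(2*0) - 29)*(-24) = (3*0 - 29)*(-24) = (0 - 29)*(-24) = -29*(-24) = 696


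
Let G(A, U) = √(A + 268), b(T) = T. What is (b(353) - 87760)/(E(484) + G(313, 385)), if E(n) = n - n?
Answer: -87407*√581/581 ≈ -3626.3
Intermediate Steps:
G(A, U) = √(268 + A)
E(n) = 0
(b(353) - 87760)/(E(484) + G(313, 385)) = (353 - 87760)/(0 + √(268 + 313)) = -87407/(0 + √581) = -87407*√581/581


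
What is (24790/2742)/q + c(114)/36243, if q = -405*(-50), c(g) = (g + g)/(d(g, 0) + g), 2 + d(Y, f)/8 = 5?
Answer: 253051559/514282733550 ≈ 0.00049205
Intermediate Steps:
d(Y, f) = 24 (d(Y, f) = -16 + 8*5 = -16 + 40 = 24)
c(g) = 2*g/(24 + g) (c(g) = (g + g)/(24 + g) = (2*g)/(24 + g) = 2*g/(24 + g))
q = 20250
(24790/2742)/q + c(114)/36243 = (24790/2742)/20250 + (2*114/(24 + 114))/36243 = (24790*(1/2742))*(1/20250) + (2*114/138)*(1/36243) = (12395/1371)*(1/20250) + (2*114*(1/138))*(1/36243) = 2479/5552550 + (38/23)*(1/36243) = 2479/5552550 + 38/833589 = 253051559/514282733550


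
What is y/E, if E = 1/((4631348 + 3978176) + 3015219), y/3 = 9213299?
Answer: 321306699171471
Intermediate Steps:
y = 27639897 (y = 3*9213299 = 27639897)
E = 1/11624743 (E = 1/(8609524 + 3015219) = 1/11624743 ≈ 8.6023e-8)
y/E = 27639897/(1/11624743) = 27639897*11624743 = 321306699171471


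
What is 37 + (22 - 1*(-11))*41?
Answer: 1390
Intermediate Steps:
37 + (22 - 1*(-11))*41 = 37 + (22 + 11)*41 = 37 + 33*41 = 37 + 1353 = 1390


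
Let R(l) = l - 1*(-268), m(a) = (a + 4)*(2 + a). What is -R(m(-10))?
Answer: -316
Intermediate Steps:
m(a) = (2 + a)*(4 + a) (m(a) = (4 + a)*(2 + a) = (2 + a)*(4 + a))
R(l) = 268 + l (R(l) = l + 268 = 268 + l)
-R(m(-10)) = -(268 + (8 + (-10)² + 6*(-10))) = -(268 + (8 + 100 - 60)) = -(268 + 48) = -1*316 = -316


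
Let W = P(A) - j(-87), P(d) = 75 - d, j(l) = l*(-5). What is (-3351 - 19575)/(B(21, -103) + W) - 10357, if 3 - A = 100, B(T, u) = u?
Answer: -627956/61 ≈ -10294.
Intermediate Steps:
j(l) = -5*l
A = -97 (A = 3 - 1*100 = 3 - 100 = -97)
W = -263 (W = (75 - 1*(-97)) - (-5)*(-87) = (75 + 97) - 1*435 = 172 - 435 = -263)
(-3351 - 19575)/(B(21, -103) + W) - 10357 = (-3351 - 19575)/(-103 - 263) - 10357 = -22926/(-366) - 10357 = -22926*(-1/366) - 10357 = 3821/61 - 10357 = -627956/61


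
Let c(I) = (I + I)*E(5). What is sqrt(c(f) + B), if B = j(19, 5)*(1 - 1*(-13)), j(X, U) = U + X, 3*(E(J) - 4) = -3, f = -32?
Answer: 12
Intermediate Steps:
E(J) = 3 (E(J) = 4 + (1/3)*(-3) = 4 - 1 = 3)
c(I) = 6*I (c(I) = (I + I)*3 = (2*I)*3 = 6*I)
B = 336 (B = (5 + 19)*(1 - 1*(-13)) = 24*(1 + 13) = 24*14 = 336)
sqrt(c(f) + B) = sqrt(6*(-32) + 336) = sqrt(-192 + 336) = sqrt(144) = 12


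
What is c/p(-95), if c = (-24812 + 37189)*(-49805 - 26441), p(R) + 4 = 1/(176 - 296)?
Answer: 113243609040/481 ≈ 2.3543e+8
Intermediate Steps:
p(R) = -481/120 (p(R) = -4 + 1/(176 - 296) = -4 + 1/(-120) = -4 - 1/120 = -481/120)
c = -943696742 (c = 12377*(-76246) = -943696742)
c/p(-95) = -943696742/(-481/120) = -943696742*(-120/481) = 113243609040/481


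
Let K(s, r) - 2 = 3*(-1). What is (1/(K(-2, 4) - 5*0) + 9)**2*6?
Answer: 384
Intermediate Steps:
K(s, r) = -1 (K(s, r) = 2 + 3*(-1) = 2 - 3 = -1)
(1/(K(-2, 4) - 5*0) + 9)**2*6 = (1/(-1 - 5*0) + 9)**2*6 = (1/(-1 + 0) + 9)**2*6 = (1/(-1) + 9)**2*6 = (-1 + 9)**2*6 = 8**2*6 = 64*6 = 384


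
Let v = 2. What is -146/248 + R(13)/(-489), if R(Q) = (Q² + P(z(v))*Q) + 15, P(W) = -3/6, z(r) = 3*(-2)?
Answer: -57707/60636 ≈ -0.95170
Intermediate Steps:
z(r) = -6
P(W) = -½ (P(W) = -3*⅙ = -½)
R(Q) = 15 + Q² - Q/2 (R(Q) = (Q² - Q/2) + 15 = 15 + Q² - Q/2)
-146/248 + R(13)/(-489) = -146/248 + (15 + 13² - ½*13)/(-489) = -146*1/248 + (15 + 169 - 13/2)*(-1/489) = -73/124 + (355/2)*(-1/489) = -73/124 - 355/978 = -57707/60636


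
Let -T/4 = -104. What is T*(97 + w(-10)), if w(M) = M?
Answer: 36192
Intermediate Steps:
T = 416 (T = -4*(-104) = 416)
T*(97 + w(-10)) = 416*(97 - 10) = 416*87 = 36192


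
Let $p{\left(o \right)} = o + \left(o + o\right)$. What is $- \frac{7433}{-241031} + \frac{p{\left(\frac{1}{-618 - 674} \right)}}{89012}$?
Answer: $\frac{122117188877}{3959915653232} \approx 0.030838$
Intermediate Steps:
$p{\left(o \right)} = 3 o$ ($p{\left(o \right)} = o + 2 o = 3 o$)
$- \frac{7433}{-241031} + \frac{p{\left(\frac{1}{-618 - 674} \right)}}{89012} = - \frac{7433}{-241031} + \frac{3 \frac{1}{-618 - 674}}{89012} = \left(-7433\right) \left(- \frac{1}{241031}\right) + \frac{3}{-1292} \cdot \frac{1}{89012} = \frac{7433}{241031} + 3 \left(- \frac{1}{1292}\right) \frac{1}{89012} = \frac{7433}{241031} - \frac{3}{115003504} = \frac{122117188877}{3959915653232}$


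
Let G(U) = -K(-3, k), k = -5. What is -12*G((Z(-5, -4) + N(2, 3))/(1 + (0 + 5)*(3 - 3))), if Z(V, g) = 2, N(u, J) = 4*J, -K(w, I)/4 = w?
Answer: 144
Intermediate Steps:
K(w, I) = -4*w
G(U) = -12 (G(U) = -(-4)*(-3) = -1*12 = -12)
-12*G((Z(-5, -4) + N(2, 3))/(1 + (0 + 5)*(3 - 3))) = -12*(-12) = 144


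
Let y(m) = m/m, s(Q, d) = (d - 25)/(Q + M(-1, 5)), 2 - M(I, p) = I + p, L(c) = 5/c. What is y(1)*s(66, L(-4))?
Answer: -105/256 ≈ -0.41016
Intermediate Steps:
M(I, p) = 2 - I - p (M(I, p) = 2 - (I + p) = 2 + (-I - p) = 2 - I - p)
s(Q, d) = (-25 + d)/(-2 + Q) (s(Q, d) = (d - 25)/(Q + (2 - 1*(-1) - 1*5)) = (-25 + d)/(Q + (2 + 1 - 5)) = (-25 + d)/(Q - 2) = (-25 + d)/(-2 + Q))
y(m) = 1
y(1)*s(66, L(-4)) = 1*((-25 + 5/(-4))/(-2 + 66)) = 1*((-25 + 5*(-¼))/64) = 1*((-25 - 5/4)/64) = 1*((1/64)*(-105/4)) = 1*(-105/256) = -105/256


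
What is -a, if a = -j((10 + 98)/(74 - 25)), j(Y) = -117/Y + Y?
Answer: -29917/588 ≈ -50.879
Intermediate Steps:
j(Y) = Y - 117/Y
a = 29917/588 (a = -((10 + 98)/(74 - 25) - 117*(74 - 25)/(10 + 98)) = -(108/49 - 117/(108/49)) = -(108*(1/49) - 117/(108*(1/49))) = -(108/49 - 117/108/49) = -(108/49 - 117*49/108) = -(108/49 - 637/12) = -1*(-29917/588) = 29917/588 ≈ 50.879)
-a = -1*29917/588 = -29917/588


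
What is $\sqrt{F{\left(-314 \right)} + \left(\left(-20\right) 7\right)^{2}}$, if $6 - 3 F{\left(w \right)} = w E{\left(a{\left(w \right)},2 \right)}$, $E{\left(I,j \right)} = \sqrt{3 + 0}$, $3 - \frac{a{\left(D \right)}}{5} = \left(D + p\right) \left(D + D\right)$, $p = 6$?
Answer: $\frac{\sqrt{176418 + 942 \sqrt{3}}}{3} \approx 140.65$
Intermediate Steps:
$a{\left(D \right)} = 15 - 10 D \left(6 + D\right)$ ($a{\left(D \right)} = 15 - 5 \left(D + 6\right) \left(D + D\right) = 15 - 5 \left(6 + D\right) 2 D = 15 - 5 \cdot 2 D \left(6 + D\right) = 15 - 10 D \left(6 + D\right)$)
$E{\left(I,j \right)} = \sqrt{3}$
$F{\left(w \right)} = 2 - \frac{w \sqrt{3}}{3}$
$\sqrt{F{\left(-314 \right)} + \left(\left(-20\right) 7\right)^{2}} = \sqrt{\left(2 - - \frac{314 \sqrt{3}}{3}\right) + \left(\left(-20\right) 7\right)^{2}} = \sqrt{\left(2 + \frac{314 \sqrt{3}}{3}\right) + \left(-140\right)^{2}} = \sqrt{\left(2 + \frac{314 \sqrt{3}}{3}\right) + 19600} = \sqrt{19602 + \frac{314 \sqrt{3}}{3}}$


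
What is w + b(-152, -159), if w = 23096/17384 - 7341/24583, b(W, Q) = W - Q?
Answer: 428951141/53418859 ≈ 8.0300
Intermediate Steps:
w = 55019128/53418859 (w = 23096*(1/17384) - 7341*1/24583 = 2887/2173 - 7341/24583 = 55019128/53418859 ≈ 1.0300)
w + b(-152, -159) = 55019128/53418859 + (-152 - 1*(-159)) = 55019128/53418859 + (-152 + 159) = 55019128/53418859 + 7 = 428951141/53418859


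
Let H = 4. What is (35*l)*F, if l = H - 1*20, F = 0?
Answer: 0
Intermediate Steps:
l = -16 (l = 4 - 1*20 = 4 - 20 = -16)
(35*l)*F = (35*(-16))*0 = -560*0 = 0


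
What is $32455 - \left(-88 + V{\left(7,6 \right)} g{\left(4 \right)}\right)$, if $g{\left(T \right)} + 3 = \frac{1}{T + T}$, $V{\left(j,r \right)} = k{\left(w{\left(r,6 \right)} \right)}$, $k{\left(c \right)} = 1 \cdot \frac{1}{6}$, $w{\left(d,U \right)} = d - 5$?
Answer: $\frac{1562087}{48} \approx 32543.0$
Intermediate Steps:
$w{\left(d,U \right)} = -5 + d$ ($w{\left(d,U \right)} = d - 5 = -5 + d$)
$k{\left(c \right)} = \frac{1}{6}$ ($k{\left(c \right)} = 1 \cdot \frac{1}{6} = \frac{1}{6}$)
$V{\left(j,r \right)} = \frac{1}{6}$
$g{\left(T \right)} = -3 + \frac{1}{2 T}$ ($g{\left(T \right)} = -3 + \frac{1}{T + T} = -3 + \frac{1}{2 T}$)
$32455 - \left(-88 + V{\left(7,6 \right)} g{\left(4 \right)}\right) = 32455 - \left(-88 + \frac{-3 + \frac{1}{2 \cdot 4}}{6}\right) = 32455 - \left(-88 + \frac{-3 + \frac{1}{2} \cdot \frac{1}{4}}{6}\right) = 32455 - \left(-88 + \frac{-3 + \frac{1}{8}}{6}\right) = 32455 - \left(-88 + \frac{1}{6} \left(- \frac{23}{8}\right)\right) = 32455 - \left(-88 - \frac{23}{48}\right) = 32455 - - \frac{4247}{48} = 32455 + \frac{4247}{48} = \frac{1562087}{48}$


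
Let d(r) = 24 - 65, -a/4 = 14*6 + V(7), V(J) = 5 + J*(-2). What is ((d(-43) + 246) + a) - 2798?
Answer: -2893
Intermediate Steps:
V(J) = 5 - 2*J
a = -300 (a = -4*(14*6 + (5 - 2*7)) = -4*(84 + (5 - 14)) = -4*(84 - 9) = -4*75 = -300)
d(r) = -41
((d(-43) + 246) + a) - 2798 = ((-41 + 246) - 300) - 2798 = (205 - 300) - 2798 = -95 - 2798 = -2893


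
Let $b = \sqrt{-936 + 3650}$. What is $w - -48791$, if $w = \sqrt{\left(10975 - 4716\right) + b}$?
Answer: $48791 + \sqrt{6259 + \sqrt{2714}} \approx 48870.0$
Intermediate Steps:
$b = \sqrt{2714} \approx 52.096$
$w = \sqrt{6259 + \sqrt{2714}}$ ($w = \sqrt{\left(10975 - 4716\right) + \sqrt{2714}} = \sqrt{6259 + \sqrt{2714}} \approx 79.442$)
$w - -48791 = \sqrt{6259 + \sqrt{2714}} - -48791 = \sqrt{6259 + \sqrt{2714}} + 48791 = 48791 + \sqrt{6259 + \sqrt{2714}}$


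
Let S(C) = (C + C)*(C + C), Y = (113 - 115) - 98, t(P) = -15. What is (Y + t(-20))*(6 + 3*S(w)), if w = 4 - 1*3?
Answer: -2070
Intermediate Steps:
w = 1 (w = 4 - 3 = 1)
Y = -100 (Y = -2 - 98 = -100)
S(C) = 4*C² (S(C) = (2*C)*(2*C) = 4*C²)
(Y + t(-20))*(6 + 3*S(w)) = (-100 - 15)*(6 + 3*(4*1²)) = -115*(6 + 3*(4*1)) = -115*(6 + 3*4) = -115*(6 + 12) = -115*18 = -2070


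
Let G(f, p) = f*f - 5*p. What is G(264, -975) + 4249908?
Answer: 4324479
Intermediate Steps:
G(f, p) = f² - 5*p
G(264, -975) + 4249908 = (264² - 5*(-975)) + 4249908 = (69696 + 4875) + 4249908 = 74571 + 4249908 = 4324479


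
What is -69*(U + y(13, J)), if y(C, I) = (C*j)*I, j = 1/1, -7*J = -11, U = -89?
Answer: 33120/7 ≈ 4731.4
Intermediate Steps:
J = 11/7 (J = -1/7*(-11) = 11/7 ≈ 1.5714)
j = 1
y(C, I) = C*I (y(C, I) = (C*1)*I = C*I)
-69*(U + y(13, J)) = -69*(-89 + 13*(11/7)) = -69*(-89 + 143/7) = -69*(-480/7) = 33120/7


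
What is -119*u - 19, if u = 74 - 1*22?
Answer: -6207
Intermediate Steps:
u = 52 (u = 74 - 22 = 52)
-119*u - 19 = -119*52 - 19 = -6188 - 19 = -6207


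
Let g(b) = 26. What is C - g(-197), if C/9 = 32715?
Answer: 294409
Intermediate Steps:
C = 294435 (C = 9*32715 = 294435)
C - g(-197) = 294435 - 1*26 = 294435 - 26 = 294409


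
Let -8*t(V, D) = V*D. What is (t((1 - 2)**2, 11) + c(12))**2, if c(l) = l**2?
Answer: 1301881/64 ≈ 20342.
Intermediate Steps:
t(V, D) = -D*V/8 (t(V, D) = -V*D/8 = -D*V/8)
(t((1 - 2)**2, 11) + c(12))**2 = (-1/8*11*(1 - 2)**2 + 12**2)**2 = (-1/8*11*(-1)**2 + 144)**2 = (-1/8*11*1 + 144)**2 = (-11/8 + 144)**2 = (1141/8)**2 = 1301881/64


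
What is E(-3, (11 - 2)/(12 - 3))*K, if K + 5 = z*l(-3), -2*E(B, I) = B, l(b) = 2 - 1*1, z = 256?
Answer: 753/2 ≈ 376.50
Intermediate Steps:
l(b) = 1 (l(b) = 2 - 1 = 1)
E(B, I) = -B/2
K = 251 (K = -5 + 256*1 = -5 + 256 = 251)
E(-3, (11 - 2)/(12 - 3))*K = -½*(-3)*251 = (3/2)*251 = 753/2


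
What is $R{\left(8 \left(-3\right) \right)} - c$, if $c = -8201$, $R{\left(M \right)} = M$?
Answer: $8177$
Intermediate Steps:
$R{\left(8 \left(-3\right) \right)} - c = 8 \left(-3\right) - -8201 = -24 + 8201 = 8177$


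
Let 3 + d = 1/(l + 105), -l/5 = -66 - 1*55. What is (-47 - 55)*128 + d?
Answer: -9271889/710 ≈ -13059.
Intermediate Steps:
l = 605 (l = -5*(-66 - 1*55) = -5*(-66 - 55) = -5*(-121) = 605)
d = -2129/710 (d = -3 + 1/(605 + 105) = -3 + 1/710 = -2129/710 ≈ -2.9986)
(-47 - 55)*128 + d = (-47 - 55)*128 - 2129/710 = -102*128 - 2129/710 = -13056 - 2129/710 = -9271889/710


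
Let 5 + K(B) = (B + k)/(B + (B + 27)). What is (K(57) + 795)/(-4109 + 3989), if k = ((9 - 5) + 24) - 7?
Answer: -9289/1410 ≈ -6.5879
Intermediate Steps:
k = 21 (k = (4 + 24) - 7 = 28 - 7 = 21)
K(B) = -5 + (21 + B)/(27 + 2*B) (K(B) = -5 + (B + 21)/(B + (B + 27)) = -5 + (21 + B)/(B + (27 + B)) = -5 + (21 + B)/(27 + 2*B))
(K(57) + 795)/(-4109 + 3989) = (3*(-38 - 3*57)/(27 + 2*57) + 795)/(-4109 + 3989) = (3*(-38 - 171)/(27 + 114) + 795)/(-120) = (3*(-209)/141 + 795)*(-1/120) = (3*(1/141)*(-209) + 795)*(-1/120) = (-209/47 + 795)*(-1/120) = (37156/47)*(-1/120) = -9289/1410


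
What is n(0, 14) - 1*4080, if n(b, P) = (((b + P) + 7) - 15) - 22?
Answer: -4096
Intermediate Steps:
n(b, P) = -30 + P + b (n(b, P) = (((P + b) + 7) - 15) - 22 = ((7 + P + b) - 15) - 22 = (-8 + P + b) - 22 = -30 + P + b)
n(0, 14) - 1*4080 = (-30 + 14 + 0) - 1*4080 = -16 - 4080 = -4096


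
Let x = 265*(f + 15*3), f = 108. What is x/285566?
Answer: 2385/16798 ≈ 0.14198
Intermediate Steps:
x = 40545 (x = 265*(108 + 15*3) = 265*(108 + 45) = 265*153 = 40545)
x/285566 = 40545/285566 = 40545*(1/285566) = 2385/16798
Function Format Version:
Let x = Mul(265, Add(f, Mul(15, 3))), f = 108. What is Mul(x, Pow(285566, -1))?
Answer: Rational(2385, 16798) ≈ 0.14198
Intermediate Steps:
x = 40545 (x = Mul(265, Add(108, Mul(15, 3))) = Mul(265, Add(108, 45)) = Mul(265, 153) = 40545)
Mul(x, Pow(285566, -1)) = Mul(40545, Pow(285566, -1)) = Mul(40545, Rational(1, 285566)) = Rational(2385, 16798)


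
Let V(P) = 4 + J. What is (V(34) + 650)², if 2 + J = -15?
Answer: 405769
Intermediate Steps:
J = -17 (J = -2 - 15 = -17)
V(P) = -13 (V(P) = 4 - 17 = -13)
(V(34) + 650)² = (-13 + 650)² = 637² = 405769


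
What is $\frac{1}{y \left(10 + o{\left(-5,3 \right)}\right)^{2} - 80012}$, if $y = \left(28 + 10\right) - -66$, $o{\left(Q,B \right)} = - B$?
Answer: $- \frac{1}{74916} \approx -1.3348 \cdot 10^{-5}$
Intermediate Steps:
$y = 104$ ($y = 38 + 66 = 104$)
$\frac{1}{y \left(10 + o{\left(-5,3 \right)}\right)^{2} - 80012} = \frac{1}{104 \left(10 - 3\right)^{2} - 80012} = \frac{1}{104 \cdot 7^{2} - 80012} = \frac{1}{104 \cdot 49 - 80012} = \frac{1}{5096 - 80012} = \frac{1}{-74916} = - \frac{1}{74916}$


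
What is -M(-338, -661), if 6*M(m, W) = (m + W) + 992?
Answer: 7/6 ≈ 1.1667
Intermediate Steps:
M(m, W) = 496/3 + W/6 + m/6 (M(m, W) = ((m + W) + 992)/6 = ((W + m) + 992)/6 = (992 + W + m)/6 = 496/3 + W/6 + m/6)
-M(-338, -661) = -(496/3 + (⅙)*(-661) + (⅙)*(-338)) = -(496/3 - 661/6 - 169/3) = -1*(-7/6) = 7/6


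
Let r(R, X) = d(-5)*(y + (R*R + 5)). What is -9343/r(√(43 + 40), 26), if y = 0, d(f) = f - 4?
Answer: 9343/792 ≈ 11.797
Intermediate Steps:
d(f) = -4 + f
r(R, X) = -45 - 9*R² (r(R, X) = (-4 - 5)*(0 + (R*R + 5)) = -9*(0 + (R² + 5)) = -9*(0 + (5 + R²)) = -9*(5 + R²) = -45 - 9*R²)
-9343/r(√(43 + 40), 26) = -9343/(-45 - 9*(√(43 + 40))²) = -9343/(-45 - 9*(√83)²) = -9343/(-45 - 9*83) = -9343/(-45 - 747) = -9343/(-792) = -9343*(-1/792) = 9343/792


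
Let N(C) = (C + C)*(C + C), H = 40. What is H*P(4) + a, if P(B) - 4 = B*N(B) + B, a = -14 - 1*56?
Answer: 10490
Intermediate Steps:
N(C) = 4*C² (N(C) = (2*C)*(2*C) = 4*C²)
a = -70 (a = -14 - 56 = -70)
P(B) = 4 + B + 4*B³ (P(B) = 4 + (B*(4*B²) + B) = 4 + (4*B³ + B) = 4 + (B + 4*B³) = 4 + B + 4*B³)
H*P(4) + a = 40*(4 + 4 + 4*4³) - 70 = 40*(4 + 4 + 4*64) - 70 = 40*(4 + 4 + 256) - 70 = 40*264 - 70 = 10560 - 70 = 10490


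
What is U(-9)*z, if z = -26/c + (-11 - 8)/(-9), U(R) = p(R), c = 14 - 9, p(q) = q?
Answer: 139/5 ≈ 27.800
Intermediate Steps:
c = 5
U(R) = R
z = -139/45 (z = -26/5 + (-11 - 8)/(-9) = -26*⅕ - 19*(-⅑) = -26/5 + 19/9 = -139/45 ≈ -3.0889)
U(-9)*z = -9*(-139/45) = 139/5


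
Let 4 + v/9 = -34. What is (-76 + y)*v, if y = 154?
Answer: -26676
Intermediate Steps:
v = -342 (v = -36 + 9*(-34) = -36 - 306 = -342)
(-76 + y)*v = (-76 + 154)*(-342) = 78*(-342) = -26676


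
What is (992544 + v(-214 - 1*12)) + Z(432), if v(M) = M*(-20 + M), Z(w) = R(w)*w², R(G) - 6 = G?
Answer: 82789452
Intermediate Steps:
R(G) = 6 + G
Z(w) = w²*(6 + w) (Z(w) = (6 + w)*w² = w²*(6 + w))
(992544 + v(-214 - 1*12)) + Z(432) = (992544 + (-214 - 1*12)*(-20 + (-214 - 1*12))) + 432²*(6 + 432) = (992544 + (-214 - 12)*(-20 + (-214 - 12))) + 186624*438 = (992544 - 226*(-20 - 226)) + 81741312 = (992544 - 226*(-246)) + 81741312 = (992544 + 55596) + 81741312 = 1048140 + 81741312 = 82789452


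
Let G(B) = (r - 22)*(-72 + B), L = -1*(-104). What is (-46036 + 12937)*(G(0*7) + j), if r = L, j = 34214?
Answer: -937032690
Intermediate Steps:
L = 104
r = 104
G(B) = -5904 + 82*B (G(B) = (104 - 22)*(-72 + B) = 82*(-72 + B) = -5904 + 82*B)
(-46036 + 12937)*(G(0*7) + j) = (-46036 + 12937)*((-5904 + 82*(0*7)) + 34214) = -33099*((-5904 + 82*0) + 34214) = -33099*((-5904 + 0) + 34214) = -33099*(-5904 + 34214) = -33099*28310 = -937032690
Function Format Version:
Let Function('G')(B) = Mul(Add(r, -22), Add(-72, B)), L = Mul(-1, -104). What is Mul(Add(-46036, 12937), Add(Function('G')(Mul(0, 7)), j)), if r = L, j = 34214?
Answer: -937032690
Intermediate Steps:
L = 104
r = 104
Function('G')(B) = Add(-5904, Mul(82, B)) (Function('G')(B) = Mul(Add(104, -22), Add(-72, B)) = Mul(82, Add(-72, B)) = Add(-5904, Mul(82, B)))
Mul(Add(-46036, 12937), Add(Function('G')(Mul(0, 7)), j)) = Mul(Add(-46036, 12937), Add(Add(-5904, Mul(82, Mul(0, 7))), 34214)) = Mul(-33099, Add(Add(-5904, Mul(82, 0)), 34214)) = Mul(-33099, Add(Add(-5904, 0), 34214)) = Mul(-33099, Add(-5904, 34214)) = Mul(-33099, 28310) = -937032690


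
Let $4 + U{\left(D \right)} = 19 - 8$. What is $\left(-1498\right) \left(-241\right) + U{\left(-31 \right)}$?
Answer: $361025$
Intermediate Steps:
$U{\left(D \right)} = 7$ ($U{\left(D \right)} = -4 + \left(19 - 8\right) = -4 + 11 = 7$)
$\left(-1498\right) \left(-241\right) + U{\left(-31 \right)} = \left(-1498\right) \left(-241\right) + 7 = 361018 + 7 = 361025$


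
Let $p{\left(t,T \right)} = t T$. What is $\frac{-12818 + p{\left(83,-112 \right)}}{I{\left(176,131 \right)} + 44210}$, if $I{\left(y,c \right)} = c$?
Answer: $- \frac{22114}{44341} \approx -0.49873$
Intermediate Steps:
$p{\left(t,T \right)} = T t$
$\frac{-12818 + p{\left(83,-112 \right)}}{I{\left(176,131 \right)} + 44210} = \frac{-12818 - 9296}{131 + 44210} = \frac{-12818 - 9296}{44341} = \left(-22114\right) \frac{1}{44341} = - \frac{22114}{44341}$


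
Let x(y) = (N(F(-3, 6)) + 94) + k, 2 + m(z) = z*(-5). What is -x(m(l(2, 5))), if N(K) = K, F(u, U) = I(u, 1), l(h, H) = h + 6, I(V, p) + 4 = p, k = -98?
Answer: 7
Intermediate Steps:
I(V, p) = -4 + p
l(h, H) = 6 + h
F(u, U) = -3 (F(u, U) = -4 + 1 = -3)
m(z) = -2 - 5*z (m(z) = -2 + z*(-5) = -2 - 5*z)
x(y) = -7 (x(y) = (-3 + 94) - 98 = 91 - 98 = -7)
-x(m(l(2, 5))) = -1*(-7) = 7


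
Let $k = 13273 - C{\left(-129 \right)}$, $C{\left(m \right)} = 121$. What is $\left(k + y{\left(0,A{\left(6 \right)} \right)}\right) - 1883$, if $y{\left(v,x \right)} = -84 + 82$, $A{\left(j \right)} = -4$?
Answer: $11267$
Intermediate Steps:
$y{\left(v,x \right)} = -2$
$k = 13152$ ($k = 13273 - 121 = 13152$)
$\left(k + y{\left(0,A{\left(6 \right)} \right)}\right) - 1883 = \left(13152 - 2\right) - 1883 = 13150 - 1883 = 11267$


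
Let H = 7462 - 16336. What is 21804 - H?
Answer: 30678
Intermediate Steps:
H = -8874
21804 - H = 21804 - 1*(-8874) = 21804 + 8874 = 30678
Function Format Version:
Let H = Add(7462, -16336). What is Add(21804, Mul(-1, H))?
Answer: 30678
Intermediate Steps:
H = -8874
Add(21804, Mul(-1, H)) = Add(21804, Mul(-1, -8874)) = Add(21804, 8874) = 30678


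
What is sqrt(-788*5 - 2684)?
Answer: 12*I*sqrt(46) ≈ 81.388*I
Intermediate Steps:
sqrt(-788*5 - 2684) = sqrt(-3940 - 2684) = sqrt(-6624) = 12*I*sqrt(46)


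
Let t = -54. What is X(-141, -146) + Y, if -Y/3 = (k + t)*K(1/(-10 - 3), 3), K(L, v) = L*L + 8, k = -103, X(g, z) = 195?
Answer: 670218/169 ≈ 3965.8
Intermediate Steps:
K(L, v) = 8 + L² (K(L, v) = L² + 8 = 8 + L²)
Y = 637263/169 (Y = -3*(-103 - 54)*(8 + (1/(-10 - 3))²) = -(-471)*(8 + (1/(-13))²) = -(-471)*(8 + (-1/13)²) = -(-471)*(8 + 1/169) = -(-471)*1353/169 = -3*(-212421/169) = 637263/169 ≈ 3770.8)
X(-141, -146) + Y = 195 + 637263/169 = 670218/169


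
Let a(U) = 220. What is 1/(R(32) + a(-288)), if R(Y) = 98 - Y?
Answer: 1/286 ≈ 0.0034965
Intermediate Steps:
1/(R(32) + a(-288)) = 1/((98 - 1*32) + 220) = 1/((98 - 32) + 220) = 1/(66 + 220) = 1/286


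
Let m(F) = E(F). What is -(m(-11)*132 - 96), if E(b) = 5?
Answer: -564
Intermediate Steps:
m(F) = 5
-(m(-11)*132 - 96) = -(5*132 - 96) = -(660 - 96) = -1*564 = -564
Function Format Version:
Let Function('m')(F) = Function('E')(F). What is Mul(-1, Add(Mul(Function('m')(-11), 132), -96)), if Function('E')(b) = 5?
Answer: -564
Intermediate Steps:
Function('m')(F) = 5
Mul(-1, Add(Mul(Function('m')(-11), 132), -96)) = Mul(-1, Add(Mul(5, 132), -96)) = Mul(-1, Add(660, -96)) = Mul(-1, 564) = -564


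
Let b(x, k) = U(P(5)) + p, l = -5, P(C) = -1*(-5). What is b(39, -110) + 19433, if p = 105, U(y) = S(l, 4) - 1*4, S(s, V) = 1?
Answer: 19535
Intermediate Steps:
P(C) = 5
U(y) = -3 (U(y) = 1 - 1*4 = 1 - 4 = -3)
b(x, k) = 102 (b(x, k) = -3 + 105 = 102)
b(39, -110) + 19433 = 102 + 19433 = 19535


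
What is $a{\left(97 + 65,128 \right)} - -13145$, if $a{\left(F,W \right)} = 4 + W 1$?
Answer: $13277$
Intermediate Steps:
$a{\left(F,W \right)} = 4 + W$
$a{\left(97 + 65,128 \right)} - -13145 = \left(4 + 128\right) - -13145 = 132 + 13145 = 13277$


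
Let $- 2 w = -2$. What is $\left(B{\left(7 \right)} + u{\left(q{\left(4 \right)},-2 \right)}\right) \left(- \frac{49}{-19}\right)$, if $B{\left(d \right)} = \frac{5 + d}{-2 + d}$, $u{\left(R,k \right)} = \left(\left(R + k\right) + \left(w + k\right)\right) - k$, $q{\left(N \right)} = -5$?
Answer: $- \frac{882}{95} \approx -9.2842$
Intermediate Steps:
$w = 1$ ($w = \left(- \frac{1}{2}\right) \left(-2\right) = 1$)
$u{\left(R,k \right)} = 1 + R + k$ ($u{\left(R,k \right)} = \left(\left(R + k\right) + \left(1 + k\right)\right) - k = \left(1 + R + 2 k\right) - k = 1 + R + k$)
$B{\left(d \right)} = \frac{5 + d}{-2 + d}$
$\left(B{\left(7 \right)} + u{\left(q{\left(4 \right)},-2 \right)}\right) \left(- \frac{49}{-19}\right) = \left(\frac{5 + 7}{-2 + 7} - 6\right) \left(- \frac{49}{-19}\right) = \left(\frac{1}{5} \cdot 12 - 6\right) \left(\left(-49\right) \left(- \frac{1}{19}\right)\right) = \left(\frac{1}{5} \cdot 12 - 6\right) \frac{49}{19} = \left(\frac{12}{5} - 6\right) \frac{49}{19} = \left(- \frac{18}{5}\right) \frac{49}{19} = - \frac{882}{95}$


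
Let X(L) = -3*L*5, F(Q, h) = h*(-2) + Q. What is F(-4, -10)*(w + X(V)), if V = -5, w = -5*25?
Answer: -800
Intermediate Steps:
F(Q, h) = Q - 2*h (F(Q, h) = -2*h + Q = Q - 2*h)
w = -125
X(L) = -15*L
F(-4, -10)*(w + X(V)) = (-4 - 2*(-10))*(-125 - 15*(-5)) = (-4 + 20)*(-125 + 75) = 16*(-50) = -800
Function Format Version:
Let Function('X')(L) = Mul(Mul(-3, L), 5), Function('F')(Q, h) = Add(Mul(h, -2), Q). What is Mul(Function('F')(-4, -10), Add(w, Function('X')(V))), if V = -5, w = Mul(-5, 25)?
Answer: -800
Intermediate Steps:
Function('F')(Q, h) = Add(Q, Mul(-2, h)) (Function('F')(Q, h) = Add(Mul(-2, h), Q) = Add(Q, Mul(-2, h)))
w = -125
Function('X')(L) = Mul(-15, L)
Mul(Function('F')(-4, -10), Add(w, Function('X')(V))) = Mul(Add(-4, Mul(-2, -10)), Add(-125, Mul(-15, -5))) = Mul(Add(-4, 20), Add(-125, 75)) = Mul(16, -50) = -800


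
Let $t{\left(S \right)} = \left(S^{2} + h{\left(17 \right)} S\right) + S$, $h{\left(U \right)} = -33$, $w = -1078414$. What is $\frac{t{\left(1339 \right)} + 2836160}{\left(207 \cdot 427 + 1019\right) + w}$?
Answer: $- \frac{4586233}{989006} \approx -4.6372$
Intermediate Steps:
$t{\left(S \right)} = S^{2} - 32 S$ ($t{\left(S \right)} = \left(S^{2} - 33 S\right) + S = S^{2} - 32 S$)
$\frac{t{\left(1339 \right)} + 2836160}{\left(207 \cdot 427 + 1019\right) + w} = \frac{1339 \left(-32 + 1339\right) + 2836160}{\left(207 \cdot 427 + 1019\right) - 1078414} = \frac{1339 \cdot 1307 + 2836160}{\left(88389 + 1019\right) - 1078414} = \frac{1750073 + 2836160}{89408 - 1078414} = \frac{4586233}{-989006} = 4586233 \left(- \frac{1}{989006}\right) = - \frac{4586233}{989006}$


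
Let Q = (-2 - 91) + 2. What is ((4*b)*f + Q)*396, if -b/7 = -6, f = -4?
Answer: -302148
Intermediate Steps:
b = 42 (b = -7*(-6) = 42)
Q = -91 (Q = -93 + 2 = -91)
((4*b)*f + Q)*396 = ((4*42)*(-4) - 91)*396 = (168*(-4) - 91)*396 = (-672 - 91)*396 = -763*396 = -302148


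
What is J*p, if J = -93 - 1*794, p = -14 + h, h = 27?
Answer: -11531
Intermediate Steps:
p = 13 (p = -14 + 27 = 13)
J = -887 (J = -93 - 794 = -887)
J*p = -887*13 = -11531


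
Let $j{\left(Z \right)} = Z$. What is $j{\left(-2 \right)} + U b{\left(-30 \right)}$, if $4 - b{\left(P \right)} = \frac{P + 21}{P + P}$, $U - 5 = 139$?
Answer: $\frac{2762}{5} \approx 552.4$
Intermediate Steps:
$U = 144$ ($U = 5 + 139 = 144$)
$b{\left(P \right)} = 4 - \frac{21 + P}{2 P}$ ($b{\left(P \right)} = 4 - \frac{P + 21}{P + P} = 4 - \frac{21 + P}{2 P}$)
$j{\left(-2 \right)} + U b{\left(-30 \right)} = -2 + 144 \frac{7 \left(-3 - 30\right)}{2 \left(-30\right)} = -2 + 144 \cdot \frac{7}{2} \left(- \frac{1}{30}\right) \left(-33\right) = -2 + 144 \cdot \frac{77}{20} = -2 + \frac{2772}{5} = \frac{2762}{5}$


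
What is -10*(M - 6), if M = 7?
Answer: -10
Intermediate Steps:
-10*(M - 6) = -10*(7 - 6) = -10*1 = -10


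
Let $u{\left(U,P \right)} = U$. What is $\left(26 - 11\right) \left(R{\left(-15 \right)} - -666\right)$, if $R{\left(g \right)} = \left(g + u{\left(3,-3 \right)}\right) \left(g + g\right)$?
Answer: $15390$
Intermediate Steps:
$R{\left(g \right)} = 2 g \left(3 + g\right)$ ($R{\left(g \right)} = \left(g + 3\right) \left(g + g\right) = \left(3 + g\right) 2 g = 2 g \left(3 + g\right)$)
$\left(26 - 11\right) \left(R{\left(-15 \right)} - -666\right) = \left(26 - 11\right) \left(2 \left(-15\right) \left(3 - 15\right) - -666\right) = \left(26 - 11\right) \left(2 \left(-15\right) \left(-12\right) + 666\right) = 15 \left(360 + 666\right) = 15 \cdot 1026 = 15390$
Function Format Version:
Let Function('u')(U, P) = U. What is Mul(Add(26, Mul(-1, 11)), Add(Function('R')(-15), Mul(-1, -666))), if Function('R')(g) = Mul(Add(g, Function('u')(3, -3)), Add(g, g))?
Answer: 15390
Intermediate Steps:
Function('R')(g) = Mul(2, g, Add(3, g)) (Function('R')(g) = Mul(Add(g, 3), Add(g, g)) = Mul(Add(3, g), Mul(2, g)) = Mul(2, g, Add(3, g)))
Mul(Add(26, Mul(-1, 11)), Add(Function('R')(-15), Mul(-1, -666))) = Mul(Add(26, Mul(-1, 11)), Add(Mul(2, -15, Add(3, -15)), Mul(-1, -666))) = Mul(Add(26, -11), Add(Mul(2, -15, -12), 666)) = Mul(15, Add(360, 666)) = Mul(15, 1026) = 15390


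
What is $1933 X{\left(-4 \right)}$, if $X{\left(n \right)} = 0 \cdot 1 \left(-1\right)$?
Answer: $0$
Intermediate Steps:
$X{\left(n \right)} = 0$ ($X{\left(n \right)} = 0 \left(-1\right) = 0$)
$1933 X{\left(-4 \right)} = 1933 \cdot 0 = 0$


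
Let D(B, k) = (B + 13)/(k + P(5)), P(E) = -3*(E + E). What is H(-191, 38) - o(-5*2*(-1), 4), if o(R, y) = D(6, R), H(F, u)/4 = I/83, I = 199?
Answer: 17497/1660 ≈ 10.540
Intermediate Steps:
P(E) = -6*E
H(F, u) = 796/83 (H(F, u) = 4*(199/83) = 796/83)
D(B, k) = (13 + B)/(-30 + k) (D(B, k) = (B + 13)/(k - 6*5) = (13 + B)/(k - 30) = (13 + B)/(-30 + k))
o(R, y) = 19/(-30 + R) (o(R, y) = (13 + 6)/(-30 + R) = 19/(-30 + R))
H(-191, 38) - o(-5*2*(-1), 4) = 796/83 - 19/(-30 - 5*2*(-1)) = 796/83 - 19/(-30 - 10*(-1)) = 796/83 - 19/(-30 + 10) = 796/83 - 19/(-20) = 796/83 - 19*(-1)/20 = 796/83 - 1*(-19/20) = 796/83 + 19/20 = 17497/1660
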